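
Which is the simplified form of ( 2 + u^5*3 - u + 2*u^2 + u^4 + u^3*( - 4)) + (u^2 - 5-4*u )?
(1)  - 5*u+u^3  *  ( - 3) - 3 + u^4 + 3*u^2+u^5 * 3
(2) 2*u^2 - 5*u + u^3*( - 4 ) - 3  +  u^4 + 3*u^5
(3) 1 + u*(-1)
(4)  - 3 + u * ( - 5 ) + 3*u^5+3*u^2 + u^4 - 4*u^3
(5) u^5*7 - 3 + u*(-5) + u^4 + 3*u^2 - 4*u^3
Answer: 4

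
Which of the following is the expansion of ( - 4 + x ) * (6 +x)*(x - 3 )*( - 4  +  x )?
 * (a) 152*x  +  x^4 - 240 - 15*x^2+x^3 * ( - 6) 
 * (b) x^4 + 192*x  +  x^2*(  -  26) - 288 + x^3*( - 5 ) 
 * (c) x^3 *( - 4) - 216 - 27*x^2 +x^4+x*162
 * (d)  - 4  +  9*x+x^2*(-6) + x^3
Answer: b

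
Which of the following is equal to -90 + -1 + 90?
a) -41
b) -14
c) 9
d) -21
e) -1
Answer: e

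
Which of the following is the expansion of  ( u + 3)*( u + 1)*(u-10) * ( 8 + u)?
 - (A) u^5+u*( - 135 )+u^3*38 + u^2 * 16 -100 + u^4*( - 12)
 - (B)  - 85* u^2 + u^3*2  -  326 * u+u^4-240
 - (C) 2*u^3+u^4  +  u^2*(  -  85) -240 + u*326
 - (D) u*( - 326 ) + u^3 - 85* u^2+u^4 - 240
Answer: B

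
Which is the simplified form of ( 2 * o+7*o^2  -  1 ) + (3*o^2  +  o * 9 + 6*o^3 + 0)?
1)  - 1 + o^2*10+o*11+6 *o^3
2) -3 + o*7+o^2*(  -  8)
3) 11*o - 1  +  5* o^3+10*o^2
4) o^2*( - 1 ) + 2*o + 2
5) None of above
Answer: 1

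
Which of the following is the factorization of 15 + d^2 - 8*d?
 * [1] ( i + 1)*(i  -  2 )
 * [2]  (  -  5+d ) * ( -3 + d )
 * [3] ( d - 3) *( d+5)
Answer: 2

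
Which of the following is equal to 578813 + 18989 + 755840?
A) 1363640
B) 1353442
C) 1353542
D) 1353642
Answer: D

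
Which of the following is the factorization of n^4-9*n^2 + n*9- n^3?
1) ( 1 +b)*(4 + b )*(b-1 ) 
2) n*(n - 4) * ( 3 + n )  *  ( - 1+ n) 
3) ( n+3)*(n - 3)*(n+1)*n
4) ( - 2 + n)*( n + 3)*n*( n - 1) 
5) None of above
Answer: 5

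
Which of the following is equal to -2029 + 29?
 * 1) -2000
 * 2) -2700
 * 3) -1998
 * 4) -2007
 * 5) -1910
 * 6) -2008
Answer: 1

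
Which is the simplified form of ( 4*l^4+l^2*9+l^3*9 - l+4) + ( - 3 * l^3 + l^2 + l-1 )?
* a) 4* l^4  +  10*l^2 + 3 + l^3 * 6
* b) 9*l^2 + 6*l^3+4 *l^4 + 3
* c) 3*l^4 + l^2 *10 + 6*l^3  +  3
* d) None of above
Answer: a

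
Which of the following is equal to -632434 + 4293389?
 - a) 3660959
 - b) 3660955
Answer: b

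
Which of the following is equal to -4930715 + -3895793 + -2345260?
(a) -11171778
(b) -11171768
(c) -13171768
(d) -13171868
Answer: b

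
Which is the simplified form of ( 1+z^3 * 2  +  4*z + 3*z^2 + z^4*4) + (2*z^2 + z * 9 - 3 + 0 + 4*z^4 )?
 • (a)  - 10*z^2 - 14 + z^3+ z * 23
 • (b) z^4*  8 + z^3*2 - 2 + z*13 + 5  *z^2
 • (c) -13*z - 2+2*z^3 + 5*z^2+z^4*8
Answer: b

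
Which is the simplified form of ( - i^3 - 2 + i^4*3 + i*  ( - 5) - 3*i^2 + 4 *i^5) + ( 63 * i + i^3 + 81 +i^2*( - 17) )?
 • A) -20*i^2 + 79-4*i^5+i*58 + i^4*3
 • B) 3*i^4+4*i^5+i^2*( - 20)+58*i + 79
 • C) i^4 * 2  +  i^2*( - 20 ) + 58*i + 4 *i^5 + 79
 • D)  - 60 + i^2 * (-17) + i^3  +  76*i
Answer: B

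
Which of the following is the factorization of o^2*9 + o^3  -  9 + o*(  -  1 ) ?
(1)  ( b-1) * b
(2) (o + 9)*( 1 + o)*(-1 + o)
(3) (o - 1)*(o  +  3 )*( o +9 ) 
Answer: 2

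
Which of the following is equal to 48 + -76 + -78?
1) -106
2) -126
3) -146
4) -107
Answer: 1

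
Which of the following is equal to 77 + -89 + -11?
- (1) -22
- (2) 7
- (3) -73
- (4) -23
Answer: 4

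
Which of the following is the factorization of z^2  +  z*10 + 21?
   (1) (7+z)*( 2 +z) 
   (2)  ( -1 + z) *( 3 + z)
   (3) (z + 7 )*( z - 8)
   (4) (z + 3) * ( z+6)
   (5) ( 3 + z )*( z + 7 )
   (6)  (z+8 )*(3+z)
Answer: 5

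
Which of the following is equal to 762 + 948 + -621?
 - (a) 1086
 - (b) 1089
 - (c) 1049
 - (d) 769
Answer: b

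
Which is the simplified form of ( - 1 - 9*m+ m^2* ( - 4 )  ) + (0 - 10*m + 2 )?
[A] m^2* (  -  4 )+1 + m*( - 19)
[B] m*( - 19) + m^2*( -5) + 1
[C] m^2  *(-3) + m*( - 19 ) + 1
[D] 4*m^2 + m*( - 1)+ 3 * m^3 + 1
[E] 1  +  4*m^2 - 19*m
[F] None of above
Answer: A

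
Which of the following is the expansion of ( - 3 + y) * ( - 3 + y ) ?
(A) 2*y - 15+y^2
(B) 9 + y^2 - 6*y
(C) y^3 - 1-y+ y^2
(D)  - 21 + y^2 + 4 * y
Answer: B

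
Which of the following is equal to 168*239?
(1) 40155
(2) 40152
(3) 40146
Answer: 2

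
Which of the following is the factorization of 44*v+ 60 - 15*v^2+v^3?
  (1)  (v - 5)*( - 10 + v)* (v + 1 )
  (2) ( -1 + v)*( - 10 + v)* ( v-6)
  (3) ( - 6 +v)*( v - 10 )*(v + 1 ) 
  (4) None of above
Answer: 3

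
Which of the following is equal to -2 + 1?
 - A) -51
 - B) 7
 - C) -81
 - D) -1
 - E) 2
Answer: D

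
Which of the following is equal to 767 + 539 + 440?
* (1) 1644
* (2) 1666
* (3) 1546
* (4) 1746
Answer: 4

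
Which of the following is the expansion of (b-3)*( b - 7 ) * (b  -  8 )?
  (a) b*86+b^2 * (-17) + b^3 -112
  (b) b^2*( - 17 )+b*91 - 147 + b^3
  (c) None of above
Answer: c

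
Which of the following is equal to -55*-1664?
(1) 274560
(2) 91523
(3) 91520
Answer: 3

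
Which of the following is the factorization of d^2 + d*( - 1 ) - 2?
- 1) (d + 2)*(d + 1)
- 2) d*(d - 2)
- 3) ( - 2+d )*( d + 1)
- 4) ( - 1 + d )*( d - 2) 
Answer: 3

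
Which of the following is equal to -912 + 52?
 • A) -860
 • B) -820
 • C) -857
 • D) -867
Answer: A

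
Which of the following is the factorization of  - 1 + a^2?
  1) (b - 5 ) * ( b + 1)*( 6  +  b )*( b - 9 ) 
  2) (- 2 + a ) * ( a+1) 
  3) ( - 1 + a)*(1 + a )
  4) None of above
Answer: 3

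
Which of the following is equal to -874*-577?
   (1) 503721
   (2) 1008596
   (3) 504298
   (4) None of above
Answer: 3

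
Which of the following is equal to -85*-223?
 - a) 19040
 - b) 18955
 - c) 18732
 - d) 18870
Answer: b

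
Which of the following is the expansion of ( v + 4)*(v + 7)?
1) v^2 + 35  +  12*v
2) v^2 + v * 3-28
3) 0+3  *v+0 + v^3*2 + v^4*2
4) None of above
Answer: 4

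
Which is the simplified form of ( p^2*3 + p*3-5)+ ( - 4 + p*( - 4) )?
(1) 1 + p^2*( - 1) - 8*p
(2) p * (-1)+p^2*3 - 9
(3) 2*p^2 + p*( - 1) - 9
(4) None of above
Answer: 2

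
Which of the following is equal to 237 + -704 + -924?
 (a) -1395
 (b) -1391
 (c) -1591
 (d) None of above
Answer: b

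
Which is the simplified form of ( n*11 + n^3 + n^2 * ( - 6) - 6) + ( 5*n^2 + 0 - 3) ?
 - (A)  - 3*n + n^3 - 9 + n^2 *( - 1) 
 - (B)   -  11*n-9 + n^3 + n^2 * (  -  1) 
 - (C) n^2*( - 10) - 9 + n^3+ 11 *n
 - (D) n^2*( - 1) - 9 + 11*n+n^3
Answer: D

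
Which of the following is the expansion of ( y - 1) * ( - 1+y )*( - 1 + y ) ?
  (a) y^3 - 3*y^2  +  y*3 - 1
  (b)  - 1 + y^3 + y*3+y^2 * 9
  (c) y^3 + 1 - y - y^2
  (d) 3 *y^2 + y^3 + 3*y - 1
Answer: a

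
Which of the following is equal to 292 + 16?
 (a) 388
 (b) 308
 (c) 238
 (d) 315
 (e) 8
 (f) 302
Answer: b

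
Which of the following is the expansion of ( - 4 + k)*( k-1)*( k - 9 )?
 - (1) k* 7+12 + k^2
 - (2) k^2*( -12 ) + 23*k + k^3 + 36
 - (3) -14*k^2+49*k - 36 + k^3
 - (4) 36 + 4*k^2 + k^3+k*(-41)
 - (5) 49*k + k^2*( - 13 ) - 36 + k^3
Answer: 3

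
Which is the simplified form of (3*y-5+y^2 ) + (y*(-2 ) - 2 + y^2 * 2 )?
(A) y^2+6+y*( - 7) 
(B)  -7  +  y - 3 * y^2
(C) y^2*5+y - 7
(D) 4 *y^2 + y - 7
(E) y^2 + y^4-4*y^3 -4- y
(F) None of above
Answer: F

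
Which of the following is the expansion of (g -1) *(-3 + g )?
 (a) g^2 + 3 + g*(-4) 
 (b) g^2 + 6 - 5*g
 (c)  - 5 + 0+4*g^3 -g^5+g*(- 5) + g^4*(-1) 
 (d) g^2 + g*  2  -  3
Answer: a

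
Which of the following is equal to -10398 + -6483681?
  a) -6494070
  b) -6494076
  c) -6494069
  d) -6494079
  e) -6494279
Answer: d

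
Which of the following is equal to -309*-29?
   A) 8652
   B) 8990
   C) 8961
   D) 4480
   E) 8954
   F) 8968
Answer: C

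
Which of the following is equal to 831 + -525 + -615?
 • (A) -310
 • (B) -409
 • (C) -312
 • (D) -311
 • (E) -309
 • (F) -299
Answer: E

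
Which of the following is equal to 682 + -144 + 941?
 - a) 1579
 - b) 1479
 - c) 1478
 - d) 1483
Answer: b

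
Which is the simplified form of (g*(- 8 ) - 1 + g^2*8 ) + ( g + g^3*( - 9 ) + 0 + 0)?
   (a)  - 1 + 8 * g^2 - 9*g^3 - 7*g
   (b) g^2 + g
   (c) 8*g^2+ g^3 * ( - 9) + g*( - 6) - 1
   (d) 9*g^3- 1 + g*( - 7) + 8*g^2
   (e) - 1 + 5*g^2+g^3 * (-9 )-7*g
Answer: a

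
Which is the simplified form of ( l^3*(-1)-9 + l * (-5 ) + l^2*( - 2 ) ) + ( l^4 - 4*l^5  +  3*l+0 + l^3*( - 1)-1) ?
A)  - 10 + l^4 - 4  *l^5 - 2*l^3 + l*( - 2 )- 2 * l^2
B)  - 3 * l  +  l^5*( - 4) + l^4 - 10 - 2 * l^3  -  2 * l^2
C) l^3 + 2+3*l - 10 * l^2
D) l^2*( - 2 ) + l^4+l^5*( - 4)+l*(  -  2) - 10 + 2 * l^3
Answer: A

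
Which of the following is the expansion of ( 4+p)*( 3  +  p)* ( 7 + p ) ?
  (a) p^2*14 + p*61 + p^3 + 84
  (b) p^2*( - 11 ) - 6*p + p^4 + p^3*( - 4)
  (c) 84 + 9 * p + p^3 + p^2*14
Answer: a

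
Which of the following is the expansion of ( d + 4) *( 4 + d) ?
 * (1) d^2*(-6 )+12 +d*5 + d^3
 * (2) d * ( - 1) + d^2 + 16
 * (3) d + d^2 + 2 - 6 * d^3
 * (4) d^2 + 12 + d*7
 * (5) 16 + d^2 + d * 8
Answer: 5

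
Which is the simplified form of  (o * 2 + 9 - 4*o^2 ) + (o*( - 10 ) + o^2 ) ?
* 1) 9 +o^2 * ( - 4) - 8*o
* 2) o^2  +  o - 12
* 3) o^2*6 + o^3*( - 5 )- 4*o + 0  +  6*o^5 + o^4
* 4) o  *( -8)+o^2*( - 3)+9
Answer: 4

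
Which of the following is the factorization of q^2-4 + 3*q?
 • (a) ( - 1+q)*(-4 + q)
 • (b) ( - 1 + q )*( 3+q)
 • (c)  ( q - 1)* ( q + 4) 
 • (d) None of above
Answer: c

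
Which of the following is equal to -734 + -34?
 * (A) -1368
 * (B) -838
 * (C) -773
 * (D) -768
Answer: D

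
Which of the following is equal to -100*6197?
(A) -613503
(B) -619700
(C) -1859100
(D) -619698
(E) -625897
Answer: B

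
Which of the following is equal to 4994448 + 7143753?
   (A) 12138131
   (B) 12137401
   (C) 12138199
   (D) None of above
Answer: D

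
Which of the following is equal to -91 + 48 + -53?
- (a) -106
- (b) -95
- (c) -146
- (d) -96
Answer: d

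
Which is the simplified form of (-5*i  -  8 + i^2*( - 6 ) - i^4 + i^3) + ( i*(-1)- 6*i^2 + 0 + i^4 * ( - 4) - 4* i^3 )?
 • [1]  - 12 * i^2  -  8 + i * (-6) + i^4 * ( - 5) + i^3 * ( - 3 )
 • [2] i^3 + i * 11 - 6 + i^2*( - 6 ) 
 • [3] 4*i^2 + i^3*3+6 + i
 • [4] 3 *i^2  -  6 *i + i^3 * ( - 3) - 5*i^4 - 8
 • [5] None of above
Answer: 1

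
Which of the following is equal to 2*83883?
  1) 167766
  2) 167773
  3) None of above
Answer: 1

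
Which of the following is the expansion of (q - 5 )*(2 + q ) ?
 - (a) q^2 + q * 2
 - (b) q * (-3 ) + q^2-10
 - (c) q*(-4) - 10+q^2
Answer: b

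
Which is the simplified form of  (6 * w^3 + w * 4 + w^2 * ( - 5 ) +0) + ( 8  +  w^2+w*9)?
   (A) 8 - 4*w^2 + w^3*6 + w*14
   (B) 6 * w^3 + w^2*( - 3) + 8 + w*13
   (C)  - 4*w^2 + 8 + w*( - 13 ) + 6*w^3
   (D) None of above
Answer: D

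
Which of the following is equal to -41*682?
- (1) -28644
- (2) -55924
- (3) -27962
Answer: 3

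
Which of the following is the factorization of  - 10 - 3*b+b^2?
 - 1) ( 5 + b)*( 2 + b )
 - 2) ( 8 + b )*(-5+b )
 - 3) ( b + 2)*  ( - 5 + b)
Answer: 3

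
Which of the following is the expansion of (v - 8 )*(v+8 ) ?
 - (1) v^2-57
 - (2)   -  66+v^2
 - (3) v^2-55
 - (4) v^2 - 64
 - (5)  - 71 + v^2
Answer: 4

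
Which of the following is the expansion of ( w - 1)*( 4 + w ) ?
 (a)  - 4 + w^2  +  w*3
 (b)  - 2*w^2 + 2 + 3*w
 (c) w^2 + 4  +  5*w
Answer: a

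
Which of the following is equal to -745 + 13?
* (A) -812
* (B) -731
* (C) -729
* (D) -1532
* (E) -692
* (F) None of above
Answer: F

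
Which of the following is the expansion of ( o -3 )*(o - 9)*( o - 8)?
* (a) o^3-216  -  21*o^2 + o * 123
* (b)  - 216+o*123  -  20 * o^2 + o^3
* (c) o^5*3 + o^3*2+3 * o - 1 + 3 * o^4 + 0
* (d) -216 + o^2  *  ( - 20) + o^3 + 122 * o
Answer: b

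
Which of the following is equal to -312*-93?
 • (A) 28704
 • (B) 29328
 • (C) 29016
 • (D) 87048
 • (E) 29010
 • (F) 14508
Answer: C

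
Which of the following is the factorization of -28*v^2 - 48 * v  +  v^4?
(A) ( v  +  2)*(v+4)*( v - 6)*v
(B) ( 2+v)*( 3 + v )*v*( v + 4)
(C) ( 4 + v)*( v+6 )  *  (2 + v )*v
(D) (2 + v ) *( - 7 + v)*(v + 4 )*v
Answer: A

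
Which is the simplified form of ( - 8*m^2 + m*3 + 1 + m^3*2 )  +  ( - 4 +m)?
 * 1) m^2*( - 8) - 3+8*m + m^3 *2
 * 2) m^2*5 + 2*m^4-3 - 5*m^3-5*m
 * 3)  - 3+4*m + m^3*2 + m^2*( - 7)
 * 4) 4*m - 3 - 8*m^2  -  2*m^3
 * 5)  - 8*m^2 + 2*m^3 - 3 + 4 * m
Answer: 5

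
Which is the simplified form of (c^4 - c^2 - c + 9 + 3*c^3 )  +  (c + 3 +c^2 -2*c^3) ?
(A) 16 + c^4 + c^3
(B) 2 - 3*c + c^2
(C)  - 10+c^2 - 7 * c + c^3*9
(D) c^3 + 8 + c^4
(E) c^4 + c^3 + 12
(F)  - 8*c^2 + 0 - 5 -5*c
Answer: E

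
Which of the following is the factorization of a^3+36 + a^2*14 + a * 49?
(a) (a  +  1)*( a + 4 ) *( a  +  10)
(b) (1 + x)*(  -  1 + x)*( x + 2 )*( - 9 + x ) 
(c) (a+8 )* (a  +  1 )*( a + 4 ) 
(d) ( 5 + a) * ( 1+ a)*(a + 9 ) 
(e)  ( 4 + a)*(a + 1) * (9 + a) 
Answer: e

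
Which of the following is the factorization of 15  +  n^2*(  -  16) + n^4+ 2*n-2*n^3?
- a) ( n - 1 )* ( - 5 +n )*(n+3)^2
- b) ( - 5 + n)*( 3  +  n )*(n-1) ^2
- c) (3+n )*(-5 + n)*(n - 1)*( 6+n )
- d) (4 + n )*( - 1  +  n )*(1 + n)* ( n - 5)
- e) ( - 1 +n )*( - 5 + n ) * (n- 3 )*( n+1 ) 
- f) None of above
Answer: f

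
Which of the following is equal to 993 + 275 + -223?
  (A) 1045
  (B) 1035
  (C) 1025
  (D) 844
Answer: A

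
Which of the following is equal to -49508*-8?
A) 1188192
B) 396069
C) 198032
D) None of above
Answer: D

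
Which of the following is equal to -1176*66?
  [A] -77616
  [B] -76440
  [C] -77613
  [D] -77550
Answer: A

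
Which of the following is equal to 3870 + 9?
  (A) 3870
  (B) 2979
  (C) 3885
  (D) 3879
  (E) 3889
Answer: D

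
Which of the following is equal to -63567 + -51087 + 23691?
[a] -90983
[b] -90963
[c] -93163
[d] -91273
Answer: b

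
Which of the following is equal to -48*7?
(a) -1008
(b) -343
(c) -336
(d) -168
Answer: c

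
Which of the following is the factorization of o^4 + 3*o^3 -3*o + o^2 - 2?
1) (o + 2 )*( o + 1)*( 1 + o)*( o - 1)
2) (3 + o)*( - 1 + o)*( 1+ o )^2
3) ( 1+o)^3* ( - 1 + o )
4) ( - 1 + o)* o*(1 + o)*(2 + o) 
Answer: 1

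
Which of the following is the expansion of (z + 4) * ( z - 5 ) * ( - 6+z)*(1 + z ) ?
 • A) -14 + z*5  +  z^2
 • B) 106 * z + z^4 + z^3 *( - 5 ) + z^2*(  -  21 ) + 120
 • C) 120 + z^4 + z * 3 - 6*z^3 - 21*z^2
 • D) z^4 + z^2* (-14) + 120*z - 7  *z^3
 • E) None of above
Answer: E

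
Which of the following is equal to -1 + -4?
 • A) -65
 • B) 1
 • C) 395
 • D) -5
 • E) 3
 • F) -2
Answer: D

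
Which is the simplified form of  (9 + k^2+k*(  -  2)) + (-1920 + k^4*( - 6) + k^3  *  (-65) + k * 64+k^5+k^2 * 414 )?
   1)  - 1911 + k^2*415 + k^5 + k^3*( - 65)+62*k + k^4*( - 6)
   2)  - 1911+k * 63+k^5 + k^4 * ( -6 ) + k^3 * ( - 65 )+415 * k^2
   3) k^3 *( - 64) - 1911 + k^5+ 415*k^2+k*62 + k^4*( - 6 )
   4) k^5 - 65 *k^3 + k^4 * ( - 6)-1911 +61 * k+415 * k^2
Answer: 1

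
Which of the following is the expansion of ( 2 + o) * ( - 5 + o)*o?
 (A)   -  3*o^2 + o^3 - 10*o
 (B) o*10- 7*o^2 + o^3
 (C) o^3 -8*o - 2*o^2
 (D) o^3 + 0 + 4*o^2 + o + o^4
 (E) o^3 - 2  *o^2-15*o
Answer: A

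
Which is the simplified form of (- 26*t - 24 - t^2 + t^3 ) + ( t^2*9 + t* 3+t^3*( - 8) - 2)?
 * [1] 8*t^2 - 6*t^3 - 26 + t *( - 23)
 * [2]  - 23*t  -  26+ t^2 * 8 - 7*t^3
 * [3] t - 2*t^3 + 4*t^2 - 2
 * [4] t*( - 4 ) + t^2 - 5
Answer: 2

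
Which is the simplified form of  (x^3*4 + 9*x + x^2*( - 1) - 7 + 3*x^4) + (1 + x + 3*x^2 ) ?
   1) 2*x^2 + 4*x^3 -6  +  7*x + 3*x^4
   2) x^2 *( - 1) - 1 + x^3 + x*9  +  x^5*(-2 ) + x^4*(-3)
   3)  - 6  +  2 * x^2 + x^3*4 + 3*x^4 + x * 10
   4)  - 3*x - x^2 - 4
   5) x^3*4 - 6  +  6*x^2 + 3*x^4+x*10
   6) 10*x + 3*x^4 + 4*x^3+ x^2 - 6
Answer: 3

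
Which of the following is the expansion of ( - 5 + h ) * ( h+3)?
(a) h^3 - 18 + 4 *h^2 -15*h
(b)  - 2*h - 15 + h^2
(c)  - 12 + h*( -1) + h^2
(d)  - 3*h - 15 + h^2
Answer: b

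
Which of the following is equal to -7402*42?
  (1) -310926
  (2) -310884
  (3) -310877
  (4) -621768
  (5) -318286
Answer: 2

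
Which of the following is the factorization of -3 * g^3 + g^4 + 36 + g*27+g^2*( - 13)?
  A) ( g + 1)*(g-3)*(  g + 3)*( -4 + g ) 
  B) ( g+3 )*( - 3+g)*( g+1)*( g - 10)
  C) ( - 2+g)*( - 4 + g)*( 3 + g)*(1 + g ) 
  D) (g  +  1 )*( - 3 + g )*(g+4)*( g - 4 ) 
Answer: A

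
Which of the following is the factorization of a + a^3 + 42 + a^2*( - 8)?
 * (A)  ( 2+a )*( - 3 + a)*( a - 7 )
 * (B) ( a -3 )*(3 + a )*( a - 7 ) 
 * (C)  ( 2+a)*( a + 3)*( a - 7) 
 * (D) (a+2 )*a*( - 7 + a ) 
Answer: A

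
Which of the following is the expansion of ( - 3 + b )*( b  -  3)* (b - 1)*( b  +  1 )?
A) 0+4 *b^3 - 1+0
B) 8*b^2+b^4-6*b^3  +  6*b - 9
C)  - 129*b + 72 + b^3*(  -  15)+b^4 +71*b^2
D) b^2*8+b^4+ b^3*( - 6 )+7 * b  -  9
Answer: B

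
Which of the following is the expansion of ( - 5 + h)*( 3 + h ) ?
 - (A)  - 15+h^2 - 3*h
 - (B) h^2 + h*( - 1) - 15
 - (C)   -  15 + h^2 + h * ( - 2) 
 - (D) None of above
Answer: C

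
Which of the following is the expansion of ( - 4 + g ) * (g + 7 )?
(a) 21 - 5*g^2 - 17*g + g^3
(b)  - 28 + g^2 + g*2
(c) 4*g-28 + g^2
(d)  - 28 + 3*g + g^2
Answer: d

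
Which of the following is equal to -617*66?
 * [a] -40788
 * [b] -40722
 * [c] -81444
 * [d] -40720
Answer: b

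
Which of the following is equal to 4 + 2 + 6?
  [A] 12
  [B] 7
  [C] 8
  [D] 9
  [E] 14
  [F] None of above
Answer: A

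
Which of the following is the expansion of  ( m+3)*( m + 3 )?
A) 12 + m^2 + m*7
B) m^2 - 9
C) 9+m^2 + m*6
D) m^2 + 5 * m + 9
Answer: C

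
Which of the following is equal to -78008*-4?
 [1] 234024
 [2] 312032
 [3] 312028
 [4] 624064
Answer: 2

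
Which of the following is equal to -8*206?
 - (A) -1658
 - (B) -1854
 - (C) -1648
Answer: C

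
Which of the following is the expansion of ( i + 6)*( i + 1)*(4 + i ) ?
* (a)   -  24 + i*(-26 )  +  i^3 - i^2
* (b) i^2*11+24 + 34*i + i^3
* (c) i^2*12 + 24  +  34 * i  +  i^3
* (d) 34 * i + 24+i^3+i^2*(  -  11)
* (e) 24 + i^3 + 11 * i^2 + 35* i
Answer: b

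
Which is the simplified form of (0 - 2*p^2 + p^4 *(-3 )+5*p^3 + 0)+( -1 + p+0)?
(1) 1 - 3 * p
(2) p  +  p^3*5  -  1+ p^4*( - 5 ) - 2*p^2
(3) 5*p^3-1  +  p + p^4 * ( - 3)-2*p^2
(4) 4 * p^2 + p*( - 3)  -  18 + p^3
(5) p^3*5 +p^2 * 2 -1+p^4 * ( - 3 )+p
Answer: 3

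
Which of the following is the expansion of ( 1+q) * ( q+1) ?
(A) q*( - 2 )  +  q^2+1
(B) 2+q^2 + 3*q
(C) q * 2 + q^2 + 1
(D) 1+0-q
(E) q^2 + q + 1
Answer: C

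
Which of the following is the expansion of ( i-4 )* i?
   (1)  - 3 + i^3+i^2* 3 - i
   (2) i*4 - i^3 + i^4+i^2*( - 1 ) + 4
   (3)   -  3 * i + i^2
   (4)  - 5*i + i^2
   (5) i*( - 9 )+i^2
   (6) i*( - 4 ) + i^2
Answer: 6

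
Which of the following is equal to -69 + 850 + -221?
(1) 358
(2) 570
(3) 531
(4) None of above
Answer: 4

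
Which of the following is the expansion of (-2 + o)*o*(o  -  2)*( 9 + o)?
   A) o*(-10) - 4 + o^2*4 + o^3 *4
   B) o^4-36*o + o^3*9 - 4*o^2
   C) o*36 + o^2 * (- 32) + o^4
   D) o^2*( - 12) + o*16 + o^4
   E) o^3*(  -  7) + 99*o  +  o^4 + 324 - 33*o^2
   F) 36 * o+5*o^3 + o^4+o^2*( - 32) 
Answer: F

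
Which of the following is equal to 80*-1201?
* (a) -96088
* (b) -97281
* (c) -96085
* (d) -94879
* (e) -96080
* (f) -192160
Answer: e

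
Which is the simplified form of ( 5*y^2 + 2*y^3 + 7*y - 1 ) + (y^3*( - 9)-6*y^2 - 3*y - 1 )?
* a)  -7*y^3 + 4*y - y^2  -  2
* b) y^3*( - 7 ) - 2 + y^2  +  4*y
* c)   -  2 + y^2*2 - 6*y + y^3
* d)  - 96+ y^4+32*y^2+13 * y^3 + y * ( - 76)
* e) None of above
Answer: a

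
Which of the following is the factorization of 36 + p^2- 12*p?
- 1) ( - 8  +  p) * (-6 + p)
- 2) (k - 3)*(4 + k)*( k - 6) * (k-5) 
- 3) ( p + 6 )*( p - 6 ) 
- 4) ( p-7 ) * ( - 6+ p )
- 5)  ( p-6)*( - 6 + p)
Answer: 5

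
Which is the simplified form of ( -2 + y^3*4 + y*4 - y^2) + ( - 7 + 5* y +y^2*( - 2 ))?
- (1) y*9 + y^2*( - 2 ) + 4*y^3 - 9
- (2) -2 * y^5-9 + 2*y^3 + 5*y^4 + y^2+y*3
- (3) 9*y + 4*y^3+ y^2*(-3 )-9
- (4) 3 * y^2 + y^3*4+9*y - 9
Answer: 3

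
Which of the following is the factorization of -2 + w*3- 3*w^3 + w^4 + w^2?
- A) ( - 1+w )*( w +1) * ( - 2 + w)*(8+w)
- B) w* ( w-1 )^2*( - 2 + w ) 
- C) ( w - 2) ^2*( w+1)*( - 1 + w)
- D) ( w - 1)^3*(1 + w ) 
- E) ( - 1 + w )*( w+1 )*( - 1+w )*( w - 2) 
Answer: E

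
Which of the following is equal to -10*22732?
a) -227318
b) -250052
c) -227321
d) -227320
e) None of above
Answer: d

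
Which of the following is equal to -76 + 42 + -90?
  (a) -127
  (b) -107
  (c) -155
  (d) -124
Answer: d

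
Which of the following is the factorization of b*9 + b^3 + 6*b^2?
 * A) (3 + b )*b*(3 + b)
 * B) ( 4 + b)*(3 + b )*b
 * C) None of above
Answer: A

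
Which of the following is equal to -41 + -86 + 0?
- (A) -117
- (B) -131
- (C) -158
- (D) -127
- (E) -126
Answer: D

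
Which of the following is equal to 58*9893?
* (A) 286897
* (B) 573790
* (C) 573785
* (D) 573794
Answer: D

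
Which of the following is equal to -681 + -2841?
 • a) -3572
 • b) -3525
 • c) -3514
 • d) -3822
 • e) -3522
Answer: e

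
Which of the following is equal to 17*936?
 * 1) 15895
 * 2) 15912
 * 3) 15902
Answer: 2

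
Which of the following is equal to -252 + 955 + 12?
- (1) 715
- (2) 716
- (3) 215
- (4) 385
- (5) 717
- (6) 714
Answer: 1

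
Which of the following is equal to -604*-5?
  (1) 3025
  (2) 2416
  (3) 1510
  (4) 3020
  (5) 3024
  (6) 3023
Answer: 4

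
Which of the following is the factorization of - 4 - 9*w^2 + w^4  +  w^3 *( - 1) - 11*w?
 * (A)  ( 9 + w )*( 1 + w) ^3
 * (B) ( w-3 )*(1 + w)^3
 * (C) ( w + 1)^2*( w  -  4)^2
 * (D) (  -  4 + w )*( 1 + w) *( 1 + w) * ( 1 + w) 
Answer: D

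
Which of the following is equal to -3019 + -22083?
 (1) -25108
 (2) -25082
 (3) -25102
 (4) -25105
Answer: 3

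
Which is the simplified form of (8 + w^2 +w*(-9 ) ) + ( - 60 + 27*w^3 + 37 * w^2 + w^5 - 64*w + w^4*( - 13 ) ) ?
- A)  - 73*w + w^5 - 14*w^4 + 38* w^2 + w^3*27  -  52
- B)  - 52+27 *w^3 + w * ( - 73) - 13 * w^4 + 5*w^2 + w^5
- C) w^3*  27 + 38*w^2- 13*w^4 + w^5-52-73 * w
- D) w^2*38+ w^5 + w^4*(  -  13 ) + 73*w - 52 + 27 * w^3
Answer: C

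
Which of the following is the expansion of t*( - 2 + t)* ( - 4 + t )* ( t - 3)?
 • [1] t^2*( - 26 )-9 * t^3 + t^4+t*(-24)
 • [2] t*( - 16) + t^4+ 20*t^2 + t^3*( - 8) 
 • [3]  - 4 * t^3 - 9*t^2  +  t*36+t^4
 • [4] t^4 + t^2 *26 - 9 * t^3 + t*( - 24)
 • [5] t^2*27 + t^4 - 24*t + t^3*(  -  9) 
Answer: 4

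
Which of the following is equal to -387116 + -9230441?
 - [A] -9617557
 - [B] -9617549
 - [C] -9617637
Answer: A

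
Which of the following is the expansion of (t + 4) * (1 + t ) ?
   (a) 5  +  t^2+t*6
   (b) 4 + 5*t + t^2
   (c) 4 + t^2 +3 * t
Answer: b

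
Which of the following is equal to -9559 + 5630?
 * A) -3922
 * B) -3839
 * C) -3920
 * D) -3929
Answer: D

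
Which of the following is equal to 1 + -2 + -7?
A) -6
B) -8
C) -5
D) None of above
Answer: B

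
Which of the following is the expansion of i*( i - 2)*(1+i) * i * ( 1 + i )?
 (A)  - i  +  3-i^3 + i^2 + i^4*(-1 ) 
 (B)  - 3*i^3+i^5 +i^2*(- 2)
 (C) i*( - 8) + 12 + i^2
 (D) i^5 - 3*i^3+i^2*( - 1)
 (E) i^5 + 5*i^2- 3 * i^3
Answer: B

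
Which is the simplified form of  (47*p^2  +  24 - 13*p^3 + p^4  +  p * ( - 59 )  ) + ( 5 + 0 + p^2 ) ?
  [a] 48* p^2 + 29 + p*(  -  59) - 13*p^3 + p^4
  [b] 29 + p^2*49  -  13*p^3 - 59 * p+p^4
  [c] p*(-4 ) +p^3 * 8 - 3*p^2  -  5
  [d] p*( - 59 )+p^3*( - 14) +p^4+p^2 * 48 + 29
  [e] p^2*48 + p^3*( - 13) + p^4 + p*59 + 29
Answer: a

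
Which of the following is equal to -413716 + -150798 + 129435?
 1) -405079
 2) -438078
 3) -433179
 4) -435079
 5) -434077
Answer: 4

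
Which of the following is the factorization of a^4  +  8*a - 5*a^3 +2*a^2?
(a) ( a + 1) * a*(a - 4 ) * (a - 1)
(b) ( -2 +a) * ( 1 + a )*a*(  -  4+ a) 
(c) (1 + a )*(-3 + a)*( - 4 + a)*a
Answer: b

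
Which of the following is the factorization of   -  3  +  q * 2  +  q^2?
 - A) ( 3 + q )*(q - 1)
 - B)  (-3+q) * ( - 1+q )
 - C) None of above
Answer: A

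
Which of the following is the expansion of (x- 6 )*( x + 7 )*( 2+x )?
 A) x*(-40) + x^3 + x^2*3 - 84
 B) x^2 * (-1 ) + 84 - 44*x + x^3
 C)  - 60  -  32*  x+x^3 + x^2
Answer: A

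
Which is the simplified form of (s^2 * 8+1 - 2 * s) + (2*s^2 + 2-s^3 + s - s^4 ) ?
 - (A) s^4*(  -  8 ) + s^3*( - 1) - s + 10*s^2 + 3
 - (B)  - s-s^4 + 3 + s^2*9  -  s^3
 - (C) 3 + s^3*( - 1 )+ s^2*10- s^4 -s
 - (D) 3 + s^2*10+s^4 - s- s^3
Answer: C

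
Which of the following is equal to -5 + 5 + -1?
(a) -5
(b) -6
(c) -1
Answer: c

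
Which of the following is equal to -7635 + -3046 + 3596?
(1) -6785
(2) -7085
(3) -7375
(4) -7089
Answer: 2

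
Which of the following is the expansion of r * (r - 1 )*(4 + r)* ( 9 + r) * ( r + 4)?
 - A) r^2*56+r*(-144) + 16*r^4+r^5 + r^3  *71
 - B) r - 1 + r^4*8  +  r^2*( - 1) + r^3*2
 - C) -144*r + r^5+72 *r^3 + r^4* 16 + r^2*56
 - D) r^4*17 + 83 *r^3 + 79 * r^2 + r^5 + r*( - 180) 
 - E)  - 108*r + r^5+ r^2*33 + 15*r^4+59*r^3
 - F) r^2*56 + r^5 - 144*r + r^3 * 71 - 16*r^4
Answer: A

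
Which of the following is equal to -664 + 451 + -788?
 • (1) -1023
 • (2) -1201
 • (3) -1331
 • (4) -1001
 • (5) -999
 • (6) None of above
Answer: 4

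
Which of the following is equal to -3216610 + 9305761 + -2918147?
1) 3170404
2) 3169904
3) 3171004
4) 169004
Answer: 3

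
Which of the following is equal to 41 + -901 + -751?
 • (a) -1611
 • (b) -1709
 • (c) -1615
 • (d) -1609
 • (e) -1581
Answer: a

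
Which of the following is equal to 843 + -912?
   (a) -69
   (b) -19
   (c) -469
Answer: a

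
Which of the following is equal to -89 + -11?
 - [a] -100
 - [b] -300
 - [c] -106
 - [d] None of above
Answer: a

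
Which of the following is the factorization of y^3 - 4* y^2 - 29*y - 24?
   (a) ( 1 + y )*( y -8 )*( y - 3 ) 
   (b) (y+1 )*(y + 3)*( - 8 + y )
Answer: b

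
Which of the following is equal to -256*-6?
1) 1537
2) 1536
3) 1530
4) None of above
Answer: 2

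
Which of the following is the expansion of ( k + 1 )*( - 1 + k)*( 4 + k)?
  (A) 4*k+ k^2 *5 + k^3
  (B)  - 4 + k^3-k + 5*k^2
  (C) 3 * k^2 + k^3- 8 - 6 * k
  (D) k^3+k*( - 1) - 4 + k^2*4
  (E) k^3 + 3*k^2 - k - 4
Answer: D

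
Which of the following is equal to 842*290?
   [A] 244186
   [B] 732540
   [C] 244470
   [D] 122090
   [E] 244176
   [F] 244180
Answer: F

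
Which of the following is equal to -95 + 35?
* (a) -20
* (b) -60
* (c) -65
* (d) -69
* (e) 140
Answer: b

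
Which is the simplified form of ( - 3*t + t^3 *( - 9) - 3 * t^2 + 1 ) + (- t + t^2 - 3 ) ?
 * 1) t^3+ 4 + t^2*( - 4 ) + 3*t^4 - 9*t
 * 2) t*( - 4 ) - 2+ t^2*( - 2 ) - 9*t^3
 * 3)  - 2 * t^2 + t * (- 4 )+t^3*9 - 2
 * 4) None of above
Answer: 2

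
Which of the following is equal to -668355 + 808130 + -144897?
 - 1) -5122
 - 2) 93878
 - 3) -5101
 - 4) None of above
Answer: 1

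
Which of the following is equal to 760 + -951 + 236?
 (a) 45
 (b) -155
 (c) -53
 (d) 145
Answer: a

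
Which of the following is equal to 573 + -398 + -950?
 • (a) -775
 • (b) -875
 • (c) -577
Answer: a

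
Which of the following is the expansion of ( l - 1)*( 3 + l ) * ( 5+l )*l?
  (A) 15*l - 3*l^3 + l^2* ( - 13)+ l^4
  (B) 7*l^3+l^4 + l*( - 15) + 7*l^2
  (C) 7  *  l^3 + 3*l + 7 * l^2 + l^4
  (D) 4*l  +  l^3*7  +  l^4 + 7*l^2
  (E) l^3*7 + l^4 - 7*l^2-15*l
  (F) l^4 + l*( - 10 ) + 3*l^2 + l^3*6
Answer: B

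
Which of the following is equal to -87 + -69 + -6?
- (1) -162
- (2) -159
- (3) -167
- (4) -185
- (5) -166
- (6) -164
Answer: 1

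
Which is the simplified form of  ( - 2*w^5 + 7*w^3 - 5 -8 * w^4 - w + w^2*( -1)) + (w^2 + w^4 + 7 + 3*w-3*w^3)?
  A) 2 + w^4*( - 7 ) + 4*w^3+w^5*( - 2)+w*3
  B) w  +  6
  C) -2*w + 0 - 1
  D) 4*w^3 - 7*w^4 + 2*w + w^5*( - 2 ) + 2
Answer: D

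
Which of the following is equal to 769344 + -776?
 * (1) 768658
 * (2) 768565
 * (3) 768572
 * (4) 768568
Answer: 4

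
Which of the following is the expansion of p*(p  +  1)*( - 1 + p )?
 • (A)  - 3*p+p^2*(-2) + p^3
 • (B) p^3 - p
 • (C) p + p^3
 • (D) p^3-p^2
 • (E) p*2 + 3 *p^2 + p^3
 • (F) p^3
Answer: B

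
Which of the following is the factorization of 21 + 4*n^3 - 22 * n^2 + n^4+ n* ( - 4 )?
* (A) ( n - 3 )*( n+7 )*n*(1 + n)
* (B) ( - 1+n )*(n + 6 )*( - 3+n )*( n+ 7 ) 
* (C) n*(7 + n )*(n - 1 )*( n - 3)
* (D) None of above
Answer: D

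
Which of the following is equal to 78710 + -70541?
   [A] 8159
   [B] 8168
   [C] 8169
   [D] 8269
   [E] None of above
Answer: C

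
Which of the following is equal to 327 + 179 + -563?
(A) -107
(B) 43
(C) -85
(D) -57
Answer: D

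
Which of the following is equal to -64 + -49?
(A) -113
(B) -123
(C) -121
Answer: A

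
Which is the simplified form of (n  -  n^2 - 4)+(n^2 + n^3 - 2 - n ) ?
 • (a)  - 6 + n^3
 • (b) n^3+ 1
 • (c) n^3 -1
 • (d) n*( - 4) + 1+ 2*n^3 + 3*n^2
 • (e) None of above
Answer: a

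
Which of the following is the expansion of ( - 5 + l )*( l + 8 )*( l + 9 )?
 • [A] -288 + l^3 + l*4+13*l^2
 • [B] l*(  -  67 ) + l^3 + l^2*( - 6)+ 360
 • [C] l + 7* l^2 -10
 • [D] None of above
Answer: D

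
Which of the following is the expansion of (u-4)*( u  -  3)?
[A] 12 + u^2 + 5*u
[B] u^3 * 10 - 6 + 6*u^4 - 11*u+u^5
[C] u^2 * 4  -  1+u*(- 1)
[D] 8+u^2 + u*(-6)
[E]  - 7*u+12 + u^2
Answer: E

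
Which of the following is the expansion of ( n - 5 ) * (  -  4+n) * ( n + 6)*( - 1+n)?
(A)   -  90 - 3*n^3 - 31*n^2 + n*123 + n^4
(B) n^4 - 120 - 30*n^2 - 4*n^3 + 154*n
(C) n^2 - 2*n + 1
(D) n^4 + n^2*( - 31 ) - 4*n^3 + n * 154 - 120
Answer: D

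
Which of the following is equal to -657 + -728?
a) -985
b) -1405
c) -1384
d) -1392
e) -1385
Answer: e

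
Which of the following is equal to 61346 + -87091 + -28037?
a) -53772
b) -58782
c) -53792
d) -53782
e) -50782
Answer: d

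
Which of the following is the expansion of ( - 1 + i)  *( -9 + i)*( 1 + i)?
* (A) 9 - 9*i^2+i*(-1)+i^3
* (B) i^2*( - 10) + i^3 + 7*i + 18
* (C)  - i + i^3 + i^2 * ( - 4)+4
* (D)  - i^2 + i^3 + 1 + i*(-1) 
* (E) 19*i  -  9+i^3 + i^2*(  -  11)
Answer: A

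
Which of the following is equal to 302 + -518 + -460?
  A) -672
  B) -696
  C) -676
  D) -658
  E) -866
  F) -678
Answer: C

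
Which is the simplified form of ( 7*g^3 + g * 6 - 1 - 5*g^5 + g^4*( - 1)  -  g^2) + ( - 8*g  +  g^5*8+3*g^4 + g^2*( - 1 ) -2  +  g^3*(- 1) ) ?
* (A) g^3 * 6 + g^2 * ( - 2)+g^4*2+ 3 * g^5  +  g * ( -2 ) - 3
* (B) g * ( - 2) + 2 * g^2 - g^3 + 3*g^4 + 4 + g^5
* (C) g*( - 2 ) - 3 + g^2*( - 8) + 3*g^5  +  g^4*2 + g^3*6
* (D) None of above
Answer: A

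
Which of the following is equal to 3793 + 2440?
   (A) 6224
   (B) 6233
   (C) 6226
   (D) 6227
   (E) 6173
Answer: B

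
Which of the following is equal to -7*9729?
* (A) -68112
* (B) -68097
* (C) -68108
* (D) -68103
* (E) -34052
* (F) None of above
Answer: D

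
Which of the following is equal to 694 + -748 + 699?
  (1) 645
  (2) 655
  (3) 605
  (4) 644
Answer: 1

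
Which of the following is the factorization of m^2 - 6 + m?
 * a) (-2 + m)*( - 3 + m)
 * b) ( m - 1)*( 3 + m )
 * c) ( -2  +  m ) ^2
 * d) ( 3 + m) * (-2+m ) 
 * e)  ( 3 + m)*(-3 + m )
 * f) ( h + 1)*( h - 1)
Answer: d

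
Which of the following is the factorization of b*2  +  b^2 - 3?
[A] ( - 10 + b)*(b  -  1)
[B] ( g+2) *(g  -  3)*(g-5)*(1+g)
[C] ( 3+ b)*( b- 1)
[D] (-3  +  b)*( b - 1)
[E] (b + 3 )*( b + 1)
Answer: C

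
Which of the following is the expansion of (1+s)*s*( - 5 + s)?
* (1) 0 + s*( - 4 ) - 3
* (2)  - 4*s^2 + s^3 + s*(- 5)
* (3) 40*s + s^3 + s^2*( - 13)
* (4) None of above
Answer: 2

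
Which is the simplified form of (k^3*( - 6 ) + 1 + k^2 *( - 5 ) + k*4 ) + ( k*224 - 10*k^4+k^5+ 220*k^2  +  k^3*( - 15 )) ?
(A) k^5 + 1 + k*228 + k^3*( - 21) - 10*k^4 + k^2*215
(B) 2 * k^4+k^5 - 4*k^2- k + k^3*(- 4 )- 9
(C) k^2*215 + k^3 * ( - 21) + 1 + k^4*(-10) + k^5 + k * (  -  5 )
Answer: A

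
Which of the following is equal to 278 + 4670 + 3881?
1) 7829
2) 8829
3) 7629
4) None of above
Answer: 2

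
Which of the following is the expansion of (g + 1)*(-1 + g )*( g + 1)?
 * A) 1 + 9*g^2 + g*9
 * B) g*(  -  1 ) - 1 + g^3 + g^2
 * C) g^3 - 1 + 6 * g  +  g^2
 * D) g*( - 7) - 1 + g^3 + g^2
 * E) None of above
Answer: B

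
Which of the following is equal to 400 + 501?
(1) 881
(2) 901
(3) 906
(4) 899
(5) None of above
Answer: 2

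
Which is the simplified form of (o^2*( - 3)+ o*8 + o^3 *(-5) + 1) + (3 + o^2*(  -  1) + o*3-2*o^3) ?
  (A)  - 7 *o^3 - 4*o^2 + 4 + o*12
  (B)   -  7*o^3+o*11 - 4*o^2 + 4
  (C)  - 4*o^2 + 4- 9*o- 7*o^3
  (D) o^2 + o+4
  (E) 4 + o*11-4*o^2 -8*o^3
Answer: B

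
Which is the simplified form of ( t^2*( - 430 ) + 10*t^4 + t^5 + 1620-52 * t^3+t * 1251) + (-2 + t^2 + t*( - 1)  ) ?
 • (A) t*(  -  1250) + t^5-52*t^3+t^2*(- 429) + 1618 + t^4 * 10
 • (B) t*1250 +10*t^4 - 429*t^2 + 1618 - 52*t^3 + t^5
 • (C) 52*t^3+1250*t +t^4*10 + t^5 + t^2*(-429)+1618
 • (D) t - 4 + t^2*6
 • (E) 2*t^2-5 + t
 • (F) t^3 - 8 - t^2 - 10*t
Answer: B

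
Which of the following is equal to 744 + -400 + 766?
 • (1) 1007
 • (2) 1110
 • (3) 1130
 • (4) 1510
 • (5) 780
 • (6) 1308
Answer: 2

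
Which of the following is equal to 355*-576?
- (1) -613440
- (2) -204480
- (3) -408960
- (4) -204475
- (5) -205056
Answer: 2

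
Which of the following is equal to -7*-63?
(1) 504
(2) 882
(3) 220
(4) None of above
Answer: 4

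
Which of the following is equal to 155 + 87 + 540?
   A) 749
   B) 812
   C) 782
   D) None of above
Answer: C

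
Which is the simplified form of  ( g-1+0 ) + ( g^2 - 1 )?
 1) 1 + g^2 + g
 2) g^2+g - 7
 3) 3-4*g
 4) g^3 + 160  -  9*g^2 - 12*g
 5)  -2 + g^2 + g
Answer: 5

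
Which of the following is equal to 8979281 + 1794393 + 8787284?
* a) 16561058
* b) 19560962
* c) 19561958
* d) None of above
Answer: d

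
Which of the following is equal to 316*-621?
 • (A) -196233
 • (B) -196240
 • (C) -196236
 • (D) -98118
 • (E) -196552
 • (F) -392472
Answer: C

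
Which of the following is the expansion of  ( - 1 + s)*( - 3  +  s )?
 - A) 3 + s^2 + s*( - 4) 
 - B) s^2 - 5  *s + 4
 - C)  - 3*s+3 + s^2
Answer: A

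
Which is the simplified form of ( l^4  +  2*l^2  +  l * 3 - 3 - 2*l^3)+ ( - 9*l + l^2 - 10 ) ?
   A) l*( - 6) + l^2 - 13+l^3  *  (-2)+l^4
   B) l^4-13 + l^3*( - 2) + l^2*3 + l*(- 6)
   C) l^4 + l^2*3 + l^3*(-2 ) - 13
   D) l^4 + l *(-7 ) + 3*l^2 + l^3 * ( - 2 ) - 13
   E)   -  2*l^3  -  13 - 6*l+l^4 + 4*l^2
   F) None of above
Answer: B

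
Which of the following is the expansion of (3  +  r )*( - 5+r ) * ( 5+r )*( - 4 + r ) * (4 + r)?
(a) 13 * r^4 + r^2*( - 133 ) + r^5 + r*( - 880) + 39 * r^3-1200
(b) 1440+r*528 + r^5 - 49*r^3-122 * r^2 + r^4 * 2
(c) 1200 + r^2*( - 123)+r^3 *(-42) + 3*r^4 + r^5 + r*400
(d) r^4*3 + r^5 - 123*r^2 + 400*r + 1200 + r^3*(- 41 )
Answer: d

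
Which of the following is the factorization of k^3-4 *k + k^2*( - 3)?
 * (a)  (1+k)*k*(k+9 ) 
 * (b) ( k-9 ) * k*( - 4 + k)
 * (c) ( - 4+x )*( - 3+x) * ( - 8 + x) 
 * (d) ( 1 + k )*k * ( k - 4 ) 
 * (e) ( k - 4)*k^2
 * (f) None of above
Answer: d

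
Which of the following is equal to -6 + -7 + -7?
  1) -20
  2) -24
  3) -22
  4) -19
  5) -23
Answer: 1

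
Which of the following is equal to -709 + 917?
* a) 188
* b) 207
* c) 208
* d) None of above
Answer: c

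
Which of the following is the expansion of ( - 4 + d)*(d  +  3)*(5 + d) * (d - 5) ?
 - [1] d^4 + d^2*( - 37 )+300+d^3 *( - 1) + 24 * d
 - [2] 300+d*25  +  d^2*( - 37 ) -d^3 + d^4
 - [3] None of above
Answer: 2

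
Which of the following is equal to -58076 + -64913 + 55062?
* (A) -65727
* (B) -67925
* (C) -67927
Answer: C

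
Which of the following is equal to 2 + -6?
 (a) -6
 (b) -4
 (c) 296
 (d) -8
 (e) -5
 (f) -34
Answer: b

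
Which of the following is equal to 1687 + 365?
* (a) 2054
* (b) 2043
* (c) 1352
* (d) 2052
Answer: d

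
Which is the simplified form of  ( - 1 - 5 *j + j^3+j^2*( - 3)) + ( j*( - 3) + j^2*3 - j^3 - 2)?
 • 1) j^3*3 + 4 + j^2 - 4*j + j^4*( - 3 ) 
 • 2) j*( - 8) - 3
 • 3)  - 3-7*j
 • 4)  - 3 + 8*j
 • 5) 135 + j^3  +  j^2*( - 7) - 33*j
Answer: 2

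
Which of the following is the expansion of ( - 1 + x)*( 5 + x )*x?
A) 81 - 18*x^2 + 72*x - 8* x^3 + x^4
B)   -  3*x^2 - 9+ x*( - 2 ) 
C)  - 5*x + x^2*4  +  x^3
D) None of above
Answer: C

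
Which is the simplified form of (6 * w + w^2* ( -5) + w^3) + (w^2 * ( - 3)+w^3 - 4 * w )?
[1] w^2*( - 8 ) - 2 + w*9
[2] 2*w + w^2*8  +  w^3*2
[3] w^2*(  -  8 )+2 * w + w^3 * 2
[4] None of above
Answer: 3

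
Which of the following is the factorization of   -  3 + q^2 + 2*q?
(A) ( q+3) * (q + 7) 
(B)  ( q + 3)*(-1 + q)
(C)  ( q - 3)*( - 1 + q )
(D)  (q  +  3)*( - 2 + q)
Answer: B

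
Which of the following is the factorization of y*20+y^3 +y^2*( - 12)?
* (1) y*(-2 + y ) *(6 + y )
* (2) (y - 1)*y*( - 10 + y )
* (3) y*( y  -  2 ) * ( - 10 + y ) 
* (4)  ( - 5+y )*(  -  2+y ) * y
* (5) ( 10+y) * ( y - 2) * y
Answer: 3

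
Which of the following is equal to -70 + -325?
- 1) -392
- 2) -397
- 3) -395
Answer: 3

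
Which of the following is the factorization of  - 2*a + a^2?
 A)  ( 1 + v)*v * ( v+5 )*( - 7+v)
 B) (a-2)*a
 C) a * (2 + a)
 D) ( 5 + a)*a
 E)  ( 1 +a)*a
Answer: B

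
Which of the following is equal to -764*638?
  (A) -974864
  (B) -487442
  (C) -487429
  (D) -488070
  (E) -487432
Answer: E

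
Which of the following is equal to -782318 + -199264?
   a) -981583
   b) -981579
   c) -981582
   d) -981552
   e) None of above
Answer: c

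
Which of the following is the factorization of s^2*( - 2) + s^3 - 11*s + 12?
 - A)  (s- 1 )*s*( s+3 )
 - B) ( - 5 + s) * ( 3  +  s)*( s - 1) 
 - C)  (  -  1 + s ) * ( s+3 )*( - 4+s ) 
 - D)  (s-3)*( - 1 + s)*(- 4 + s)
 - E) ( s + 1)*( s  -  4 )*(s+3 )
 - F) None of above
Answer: C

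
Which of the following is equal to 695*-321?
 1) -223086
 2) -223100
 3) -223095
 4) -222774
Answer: 3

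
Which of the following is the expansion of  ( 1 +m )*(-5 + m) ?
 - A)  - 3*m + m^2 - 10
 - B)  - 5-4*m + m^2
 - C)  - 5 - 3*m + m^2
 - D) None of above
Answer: B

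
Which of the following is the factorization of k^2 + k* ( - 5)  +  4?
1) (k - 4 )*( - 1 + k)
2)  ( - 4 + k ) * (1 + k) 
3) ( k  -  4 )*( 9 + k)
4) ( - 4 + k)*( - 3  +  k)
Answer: 1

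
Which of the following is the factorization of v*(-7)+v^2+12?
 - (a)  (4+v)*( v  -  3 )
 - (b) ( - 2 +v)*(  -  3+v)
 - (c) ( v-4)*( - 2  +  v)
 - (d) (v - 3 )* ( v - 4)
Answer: d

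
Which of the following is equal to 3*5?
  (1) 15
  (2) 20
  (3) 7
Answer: 1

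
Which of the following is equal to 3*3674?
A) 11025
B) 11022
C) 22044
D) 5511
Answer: B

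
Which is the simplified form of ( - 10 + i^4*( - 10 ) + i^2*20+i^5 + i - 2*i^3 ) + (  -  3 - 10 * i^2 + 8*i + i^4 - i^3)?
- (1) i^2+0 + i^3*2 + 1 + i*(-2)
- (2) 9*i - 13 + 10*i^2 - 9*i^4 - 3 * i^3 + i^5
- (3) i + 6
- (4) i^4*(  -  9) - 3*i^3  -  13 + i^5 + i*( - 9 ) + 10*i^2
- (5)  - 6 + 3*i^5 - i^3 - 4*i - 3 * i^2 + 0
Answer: 2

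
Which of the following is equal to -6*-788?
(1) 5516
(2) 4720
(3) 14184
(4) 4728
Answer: 4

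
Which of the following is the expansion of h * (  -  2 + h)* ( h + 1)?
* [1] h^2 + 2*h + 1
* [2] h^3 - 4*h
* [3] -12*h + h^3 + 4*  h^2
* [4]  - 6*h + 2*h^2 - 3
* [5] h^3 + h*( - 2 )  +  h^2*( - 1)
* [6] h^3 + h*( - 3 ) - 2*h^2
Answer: 5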